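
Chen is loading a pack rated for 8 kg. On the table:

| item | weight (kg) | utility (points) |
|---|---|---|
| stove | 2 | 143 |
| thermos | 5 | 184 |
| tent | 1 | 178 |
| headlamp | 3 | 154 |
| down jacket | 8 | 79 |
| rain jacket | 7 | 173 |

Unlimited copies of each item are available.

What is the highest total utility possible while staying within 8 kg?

1424

The ratio ordering already packs tightly: 8×tent, 8 kg, 1424.
That's the maximum — no swap from here does better than 1424.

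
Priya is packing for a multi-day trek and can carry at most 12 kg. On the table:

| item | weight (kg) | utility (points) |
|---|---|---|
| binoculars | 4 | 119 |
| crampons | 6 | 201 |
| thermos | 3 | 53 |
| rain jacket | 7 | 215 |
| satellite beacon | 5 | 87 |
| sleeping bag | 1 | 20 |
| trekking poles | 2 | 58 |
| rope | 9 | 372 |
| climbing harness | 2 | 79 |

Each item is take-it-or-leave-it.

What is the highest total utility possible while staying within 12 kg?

Ranking by ratio (utility/kg): rope 41.33, climbing harness 39.50, crampons 33.50, rain jacket 30.71.
Taking sleeping bag + rope + climbing harness: 12 kg used, 471 in utility.

471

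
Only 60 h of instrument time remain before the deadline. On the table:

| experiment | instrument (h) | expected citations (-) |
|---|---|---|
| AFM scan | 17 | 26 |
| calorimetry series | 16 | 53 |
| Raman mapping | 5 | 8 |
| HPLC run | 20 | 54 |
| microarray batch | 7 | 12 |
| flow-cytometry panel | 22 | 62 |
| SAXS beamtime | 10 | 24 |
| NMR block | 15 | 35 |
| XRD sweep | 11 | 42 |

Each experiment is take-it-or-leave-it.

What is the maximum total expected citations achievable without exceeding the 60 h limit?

181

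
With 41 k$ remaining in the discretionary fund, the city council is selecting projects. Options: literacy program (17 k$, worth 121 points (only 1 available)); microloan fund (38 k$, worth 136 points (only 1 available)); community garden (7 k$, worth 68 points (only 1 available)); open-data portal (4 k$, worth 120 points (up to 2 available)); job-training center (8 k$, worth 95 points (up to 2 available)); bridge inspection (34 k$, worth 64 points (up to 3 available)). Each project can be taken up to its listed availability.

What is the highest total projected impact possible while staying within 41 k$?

551

The ratio heuristic lands on community garden + 2×open-data portal + 2×job-training center (498) but leaves 10 k$ idle.
Replace community garden with literacy program: the trade gains 53 net, giving 551 at 41 k$.
That's the maximum — no swap from here does better than 551.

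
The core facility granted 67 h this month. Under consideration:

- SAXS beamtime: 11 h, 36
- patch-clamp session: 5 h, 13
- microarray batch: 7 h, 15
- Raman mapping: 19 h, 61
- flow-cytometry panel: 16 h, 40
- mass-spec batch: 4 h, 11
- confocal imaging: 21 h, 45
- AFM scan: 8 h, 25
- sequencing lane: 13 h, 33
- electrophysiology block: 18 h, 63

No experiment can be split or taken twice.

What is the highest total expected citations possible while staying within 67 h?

Density check — electrophysiology block 3.50, SAXS beamtime 3.27, Raman mapping 3.21 are the best per h.
Filling by ratio: SAXS beamtime + patch-clamp session + Raman mapping + mass-spec batch + AFM scan + electrophysiology block for 209, with 2 h left unused.
The 5 h tied up in patch-clamp session is better spent on microarray batch — total rises to 211 (67 h).
That's the maximum — no swap from here does better than 211.

211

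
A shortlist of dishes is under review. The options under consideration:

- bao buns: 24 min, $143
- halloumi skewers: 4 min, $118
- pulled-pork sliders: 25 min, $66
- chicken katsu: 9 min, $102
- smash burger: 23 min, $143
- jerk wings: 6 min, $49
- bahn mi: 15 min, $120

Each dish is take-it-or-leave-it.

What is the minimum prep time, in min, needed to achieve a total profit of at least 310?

Need the lightest bundle worth ≥ 310.
Taking halloumi skewers + chicken katsu + bahn mi gives 340 (≥ 310) for 28 min.
No combination under 28 min hits 310.

28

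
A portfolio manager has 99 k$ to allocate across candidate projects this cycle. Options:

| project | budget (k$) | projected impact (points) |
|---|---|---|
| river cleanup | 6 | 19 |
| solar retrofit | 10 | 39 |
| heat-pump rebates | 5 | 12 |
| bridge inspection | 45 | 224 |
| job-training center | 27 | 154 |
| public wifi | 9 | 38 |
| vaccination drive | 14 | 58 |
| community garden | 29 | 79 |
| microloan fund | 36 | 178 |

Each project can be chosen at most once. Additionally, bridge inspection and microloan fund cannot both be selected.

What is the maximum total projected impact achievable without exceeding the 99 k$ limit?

Ranking by ratio (projected impact/k$): job-training center 5.70, bridge inspection 4.98, microloan fund 4.94.
Filling by ratio: bridge inspection + job-training center + public wifi + vaccination drive for 474, with 4 k$ left unused.
The 9 k$ tied up in public wifi is better spent on solar retrofit — total rises to 475 (96 k$).
Next best is river cleanup + solar retrofit + bridge inspection + job-training center + public wifi at 474 (97 k$) — short by 1.

475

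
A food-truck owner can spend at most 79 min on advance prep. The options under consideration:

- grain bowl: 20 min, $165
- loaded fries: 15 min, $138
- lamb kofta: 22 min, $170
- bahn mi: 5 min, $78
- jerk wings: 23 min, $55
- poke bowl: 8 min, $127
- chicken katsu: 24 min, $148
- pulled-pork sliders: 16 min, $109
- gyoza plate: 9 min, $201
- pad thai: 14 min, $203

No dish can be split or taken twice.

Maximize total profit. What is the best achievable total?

944

Density check — gyoza plate 22.33, poke bowl 15.88, bahn mi 15.60 are the best per min.
Taking the top-ratio dishes first gives grain bowl + loaded fries + bahn mi + poke bowl + gyoza plate + pad thai for 912 (71 min).
The 15 min tied up in loaded fries is better spent on lamb kofta — total rises to 944 (78 min).
Runner-up loaded fries + lamb kofta + bahn mi + poke bowl + gyoza plate + pad thai tops out at 917.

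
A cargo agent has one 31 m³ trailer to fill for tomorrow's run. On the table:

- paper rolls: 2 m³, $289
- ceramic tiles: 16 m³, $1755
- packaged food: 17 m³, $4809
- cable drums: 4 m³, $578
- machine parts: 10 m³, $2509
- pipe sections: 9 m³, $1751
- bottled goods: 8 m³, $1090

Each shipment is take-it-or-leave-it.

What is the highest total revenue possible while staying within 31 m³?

Taking the top-ratio shipments first gives paper rolls + packaged food + machine parts for 7607 (29 m³).
Replace paper rolls with cable drums: the trade gains 289 net, giving 7896 at 31 m³.

7896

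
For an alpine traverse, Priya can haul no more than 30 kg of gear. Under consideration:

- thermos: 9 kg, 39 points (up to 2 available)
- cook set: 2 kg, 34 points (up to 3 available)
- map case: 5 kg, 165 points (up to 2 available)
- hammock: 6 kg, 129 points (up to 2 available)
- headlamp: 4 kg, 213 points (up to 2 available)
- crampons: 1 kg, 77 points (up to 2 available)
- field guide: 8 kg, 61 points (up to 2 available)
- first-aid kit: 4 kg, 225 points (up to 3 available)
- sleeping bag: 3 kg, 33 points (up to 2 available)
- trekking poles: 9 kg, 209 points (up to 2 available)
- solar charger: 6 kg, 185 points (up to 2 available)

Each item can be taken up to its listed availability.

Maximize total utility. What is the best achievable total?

1474

Density check — crampons 77.00, first-aid kit 56.25, headlamp 53.25 are the best per kg.
Greedy by ratio would take cook set + map case + 2×headlamp + 2×crampons + 3×first-aid kit: 29 kg used, total 1454.
Replace map case with solar charger: the trade gains 20 net, giving 1474 at 30 kg.
Nothing else within 30 kg beats 1474.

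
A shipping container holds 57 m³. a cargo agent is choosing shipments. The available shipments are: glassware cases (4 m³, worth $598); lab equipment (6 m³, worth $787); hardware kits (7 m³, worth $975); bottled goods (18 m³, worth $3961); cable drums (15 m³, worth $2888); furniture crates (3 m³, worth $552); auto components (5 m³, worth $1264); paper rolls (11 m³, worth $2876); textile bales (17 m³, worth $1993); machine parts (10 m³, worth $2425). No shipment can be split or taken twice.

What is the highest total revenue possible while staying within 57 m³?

12702

Ranking by ratio (revenue/m³): paper rolls 261.45, auto components 252.80, machine parts 242.50, bottled goods 220.06.
Taking the top-ratio shipments first gives glassware cases + lab equipment + bottled goods + furniture crates + auto components + paper rolls + machine parts for 12463 (57 m³).
Replace glassware cases and lab equipment and auto components with cable drums: the trade gains 239 net, giving 12702 at 57 m³.
The closest alternative, glassware cases + lab equipment + bottled goods + furniture crates + auto components + paper rolls + machine parts, reaches only 12463.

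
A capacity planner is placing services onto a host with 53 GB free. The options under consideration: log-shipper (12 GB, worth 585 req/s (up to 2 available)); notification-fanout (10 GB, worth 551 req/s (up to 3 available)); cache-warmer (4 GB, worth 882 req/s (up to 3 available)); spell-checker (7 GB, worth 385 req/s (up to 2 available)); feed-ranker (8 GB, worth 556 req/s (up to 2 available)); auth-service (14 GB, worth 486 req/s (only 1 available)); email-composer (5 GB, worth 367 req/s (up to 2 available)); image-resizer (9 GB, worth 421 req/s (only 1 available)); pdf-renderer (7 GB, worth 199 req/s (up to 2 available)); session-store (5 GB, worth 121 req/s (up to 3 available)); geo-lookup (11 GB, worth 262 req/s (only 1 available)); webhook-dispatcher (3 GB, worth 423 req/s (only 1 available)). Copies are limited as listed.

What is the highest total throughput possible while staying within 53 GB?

5500

By throughput per GB: cache-warmer 220.50, webhook-dispatcher 141.00, email-composer 73.40 lead.
Greedy by ratio would take notification-fanout + 3×cache-warmer + 2×feed-ranker + 2×email-composer + webhook-dispatcher: 51 GB used, total 5466.
Dropping notification-fanout frees 10 GB; slotting in log-shipper (12 GB) lifts the total to 5500 at 53 GB.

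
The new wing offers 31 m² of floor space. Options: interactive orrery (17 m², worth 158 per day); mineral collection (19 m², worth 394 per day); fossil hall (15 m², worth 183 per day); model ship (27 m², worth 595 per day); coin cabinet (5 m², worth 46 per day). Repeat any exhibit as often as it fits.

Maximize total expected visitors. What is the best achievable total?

Taking model ship: 27 m² used, 595 in expected visitors.

595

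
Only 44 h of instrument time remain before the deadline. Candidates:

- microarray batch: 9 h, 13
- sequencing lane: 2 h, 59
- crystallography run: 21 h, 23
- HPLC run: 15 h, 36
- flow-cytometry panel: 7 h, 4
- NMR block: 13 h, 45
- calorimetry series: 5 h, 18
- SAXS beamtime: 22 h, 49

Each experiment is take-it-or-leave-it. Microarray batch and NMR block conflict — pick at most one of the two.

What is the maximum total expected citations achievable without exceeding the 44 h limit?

171

By expected citations per h: sequencing lane 29.50, calorimetry series 3.60, NMR block 3.46 lead.
Best packing: sequencing lane + NMR block + calorimetry series + SAXS beamtime — 42 h, 171 total.
Nothing else feasible within 44 h beats 171.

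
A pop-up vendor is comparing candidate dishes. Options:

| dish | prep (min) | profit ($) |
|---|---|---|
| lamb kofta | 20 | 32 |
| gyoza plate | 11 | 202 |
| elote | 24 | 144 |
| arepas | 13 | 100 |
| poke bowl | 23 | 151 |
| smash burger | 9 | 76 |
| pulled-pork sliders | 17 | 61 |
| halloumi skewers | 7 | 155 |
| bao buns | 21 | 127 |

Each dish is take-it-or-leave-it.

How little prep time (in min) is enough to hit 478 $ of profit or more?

39

Minimise min subject to total profit ≥ 478.
gyoza plate + halloumi skewers + bao buns: 484 profit at 39 min.
Any bundle with less than 39 min falls short of 478.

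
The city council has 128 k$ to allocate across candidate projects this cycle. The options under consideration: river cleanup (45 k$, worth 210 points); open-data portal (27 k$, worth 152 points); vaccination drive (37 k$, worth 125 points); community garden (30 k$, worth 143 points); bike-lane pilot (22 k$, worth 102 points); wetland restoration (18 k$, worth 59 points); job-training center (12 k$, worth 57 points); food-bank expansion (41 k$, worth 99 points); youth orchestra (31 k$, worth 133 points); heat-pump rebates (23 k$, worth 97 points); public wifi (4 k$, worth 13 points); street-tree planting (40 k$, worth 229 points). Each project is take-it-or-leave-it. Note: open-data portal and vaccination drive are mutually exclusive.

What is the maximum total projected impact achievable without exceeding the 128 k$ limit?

Ranking by ratio (projected impact/k$): street-tree planting 5.72, open-data portal 5.63, community garden 4.77.
The ratio heuristic lands on open-data portal + community garden + wetland restoration + job-training center + street-tree planting (640) but leaves 1 k$ idle.
Dropping community garden and wetland restoration frees 48 k$; slotting in river cleanup + public wifi (49 k$) lifts the total to 661 at 128 k$.
An exhaustive check of the 4096 subsets confirms 661.

661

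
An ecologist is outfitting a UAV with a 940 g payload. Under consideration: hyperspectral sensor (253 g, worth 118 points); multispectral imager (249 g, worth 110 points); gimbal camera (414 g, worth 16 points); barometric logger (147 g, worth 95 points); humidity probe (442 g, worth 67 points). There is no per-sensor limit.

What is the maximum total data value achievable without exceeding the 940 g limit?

570

By data value per g: barometric logger 0.65, hyperspectral sensor 0.47, multispectral imager 0.44 lead.
The ratio ordering already packs tightly: 6×barometric logger, 882 g, 570.
That's the maximum — no swap from here does better than 570.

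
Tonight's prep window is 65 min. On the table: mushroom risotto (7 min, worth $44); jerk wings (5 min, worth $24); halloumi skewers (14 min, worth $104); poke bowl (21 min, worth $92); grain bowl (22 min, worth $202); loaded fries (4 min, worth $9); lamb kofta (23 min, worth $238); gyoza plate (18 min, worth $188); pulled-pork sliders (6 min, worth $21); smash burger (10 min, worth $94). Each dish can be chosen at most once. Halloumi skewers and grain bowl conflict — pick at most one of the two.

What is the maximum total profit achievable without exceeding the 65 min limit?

628

A density-first pass picks halloumi skewers + lamb kofta + gyoza plate + smash burger — 624 at 65 min.
The 24 min tied up in halloumi skewers and smash burger is better spent on grain bowl — total rises to 628 (63 min).
Every other selection either busts 65 min or breaks a pairing rule or fails to beat 628.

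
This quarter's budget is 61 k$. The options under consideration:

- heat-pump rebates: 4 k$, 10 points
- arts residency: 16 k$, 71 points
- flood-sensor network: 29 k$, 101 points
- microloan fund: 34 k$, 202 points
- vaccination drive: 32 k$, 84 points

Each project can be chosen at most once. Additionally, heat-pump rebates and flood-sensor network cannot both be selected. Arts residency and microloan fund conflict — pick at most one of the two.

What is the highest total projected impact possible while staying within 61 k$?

212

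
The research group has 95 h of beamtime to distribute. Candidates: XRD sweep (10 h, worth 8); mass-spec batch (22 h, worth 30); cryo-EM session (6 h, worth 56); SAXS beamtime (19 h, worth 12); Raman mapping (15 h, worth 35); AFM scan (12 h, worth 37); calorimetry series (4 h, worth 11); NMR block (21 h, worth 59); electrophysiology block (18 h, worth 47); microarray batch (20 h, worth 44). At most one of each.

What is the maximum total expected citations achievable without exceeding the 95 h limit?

278

Filling by ratio: XRD sweep + cryo-EM session + Raman mapping + AFM scan + calorimetry series + NMR block + electrophysiology block for 253, with 9 h left unused.
Dropping XRD sweep and calorimetry series frees 14 h; slotting in microarray batch (20 h) lifts the total to 278 at 92 h.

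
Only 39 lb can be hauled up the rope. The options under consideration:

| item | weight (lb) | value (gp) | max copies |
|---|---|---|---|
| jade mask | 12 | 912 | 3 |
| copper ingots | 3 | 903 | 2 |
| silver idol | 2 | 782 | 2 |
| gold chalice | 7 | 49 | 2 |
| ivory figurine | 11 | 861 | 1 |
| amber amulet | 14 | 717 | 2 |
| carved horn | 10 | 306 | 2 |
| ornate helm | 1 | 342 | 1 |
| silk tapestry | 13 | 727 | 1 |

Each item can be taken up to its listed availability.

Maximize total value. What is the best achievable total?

5536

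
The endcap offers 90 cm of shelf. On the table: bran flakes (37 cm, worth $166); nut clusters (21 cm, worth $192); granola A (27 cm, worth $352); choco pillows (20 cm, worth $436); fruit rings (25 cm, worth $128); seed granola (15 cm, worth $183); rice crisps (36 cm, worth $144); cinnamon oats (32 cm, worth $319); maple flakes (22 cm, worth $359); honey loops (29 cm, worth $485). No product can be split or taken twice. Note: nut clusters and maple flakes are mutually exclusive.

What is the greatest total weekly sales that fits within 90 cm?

By weekly sales per cm: choco pillows 21.80, honey loops 16.72, maple flakes 16.32 lead.
Best packing: choco pillows + seed granola + maple flakes + honey loops — 86 cm, 1463 total.
An exhaustive check of the 1024 subsets confirms 1463.

1463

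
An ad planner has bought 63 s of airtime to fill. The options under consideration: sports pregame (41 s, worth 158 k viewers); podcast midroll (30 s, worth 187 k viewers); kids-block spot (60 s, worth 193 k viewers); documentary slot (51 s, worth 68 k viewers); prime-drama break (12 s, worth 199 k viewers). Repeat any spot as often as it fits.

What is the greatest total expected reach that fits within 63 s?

995

Best packing: 5×prime-drama break — 60 s, 995 total.
That's the maximum — no swap from here does better than 995.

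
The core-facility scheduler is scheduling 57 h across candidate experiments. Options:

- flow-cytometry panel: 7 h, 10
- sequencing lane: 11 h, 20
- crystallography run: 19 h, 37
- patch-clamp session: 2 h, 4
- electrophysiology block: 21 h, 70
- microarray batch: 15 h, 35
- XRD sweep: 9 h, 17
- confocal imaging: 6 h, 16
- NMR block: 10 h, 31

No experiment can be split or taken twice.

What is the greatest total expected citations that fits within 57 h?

Ranking by ratio (expected citations/h): electrophysiology block 3.33, NMR block 3.10, confocal imaging 2.67.
Filling by ratio: patch-clamp session + electrophysiology block + microarray batch + confocal imaging + NMR block for 156, with 3 h left unused.
Replace confocal imaging with XRD sweep: the trade gains 1 net, giving 157 at 57 h.
Every other selection either busts 57 h or fails to beat 157.

157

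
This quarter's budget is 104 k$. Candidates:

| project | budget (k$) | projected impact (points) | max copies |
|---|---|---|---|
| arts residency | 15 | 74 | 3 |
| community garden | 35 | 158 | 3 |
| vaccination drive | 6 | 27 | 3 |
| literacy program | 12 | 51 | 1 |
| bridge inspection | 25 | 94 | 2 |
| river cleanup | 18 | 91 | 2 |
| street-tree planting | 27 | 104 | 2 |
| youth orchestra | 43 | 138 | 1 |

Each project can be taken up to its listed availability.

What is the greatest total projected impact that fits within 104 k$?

498

Taking the top-ratio projects first gives 3×arts residency + 3×vaccination drive + 2×river cleanup for 485 (99 k$).
Dropping 2×vaccination drive and river cleanup frees 30 k$; slotting in community garden (35 k$) lifts the total to 498 at 104 k$.
Every other selection either busts 104 k$ or exceeds an availability limit or fails to beat 498.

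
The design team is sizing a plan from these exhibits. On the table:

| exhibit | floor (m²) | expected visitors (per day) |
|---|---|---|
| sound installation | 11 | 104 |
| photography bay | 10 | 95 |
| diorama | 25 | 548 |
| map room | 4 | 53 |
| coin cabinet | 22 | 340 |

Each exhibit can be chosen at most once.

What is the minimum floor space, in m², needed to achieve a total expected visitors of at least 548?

25

Need the lightest bundle worth ≥ 548.
Taking diorama gives 548 (≥ 548) for 25 m².
Below 25 m² the best achievable stays under 548.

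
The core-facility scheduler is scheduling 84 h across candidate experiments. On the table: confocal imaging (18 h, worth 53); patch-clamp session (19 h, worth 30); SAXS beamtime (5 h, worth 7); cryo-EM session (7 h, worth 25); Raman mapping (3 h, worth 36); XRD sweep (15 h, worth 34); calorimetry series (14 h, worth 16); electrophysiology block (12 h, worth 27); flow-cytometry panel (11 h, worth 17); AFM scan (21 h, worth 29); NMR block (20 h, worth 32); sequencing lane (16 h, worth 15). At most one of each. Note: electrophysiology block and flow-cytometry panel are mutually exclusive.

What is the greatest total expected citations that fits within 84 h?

214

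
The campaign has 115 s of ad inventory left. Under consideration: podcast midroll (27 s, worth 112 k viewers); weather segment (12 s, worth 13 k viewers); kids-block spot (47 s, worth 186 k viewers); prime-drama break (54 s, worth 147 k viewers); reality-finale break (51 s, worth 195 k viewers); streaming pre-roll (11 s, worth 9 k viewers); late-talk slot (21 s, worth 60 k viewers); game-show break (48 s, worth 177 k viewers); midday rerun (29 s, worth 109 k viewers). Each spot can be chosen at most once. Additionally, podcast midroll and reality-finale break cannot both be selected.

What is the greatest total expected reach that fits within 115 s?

420

Taking podcast midroll + weather segment + kids-block spot + midday rerun: 115 s used, 420 in expected reach.
No other feasible combination exceeds 420.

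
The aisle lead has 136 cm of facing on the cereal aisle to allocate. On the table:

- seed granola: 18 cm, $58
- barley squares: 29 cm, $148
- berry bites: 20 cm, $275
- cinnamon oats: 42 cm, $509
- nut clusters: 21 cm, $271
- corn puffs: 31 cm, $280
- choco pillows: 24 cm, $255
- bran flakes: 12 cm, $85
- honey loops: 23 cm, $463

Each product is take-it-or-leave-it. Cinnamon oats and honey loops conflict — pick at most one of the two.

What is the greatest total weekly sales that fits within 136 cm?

1629

By weekly sales per cm: honey loops 20.13, berry bites 13.75, nut clusters 12.90 lead.
Best packing: berry bites + nut clusters + corn puffs + choco pillows + bran flakes + honey loops — 131 cm, 1629 total.
Next best is berry bites + nut clusters + corn puffs + choco pillows + honey loops at 1544 (119 cm) — short by 85.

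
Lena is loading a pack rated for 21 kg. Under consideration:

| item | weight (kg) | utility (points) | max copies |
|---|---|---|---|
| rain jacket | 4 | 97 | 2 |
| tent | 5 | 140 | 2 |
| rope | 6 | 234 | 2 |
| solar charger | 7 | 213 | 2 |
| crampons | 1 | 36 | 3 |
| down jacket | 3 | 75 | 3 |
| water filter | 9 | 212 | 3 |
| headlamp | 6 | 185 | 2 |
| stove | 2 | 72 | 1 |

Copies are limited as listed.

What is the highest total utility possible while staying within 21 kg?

761

A density-first pass picks 2×rope + 3×crampons + down jacket + stove — 723 at 20 kg.
Dropping 2×crampons and down jacket frees 5 kg; slotting in headlamp (6 kg) lifts the total to 761 at 21 kg.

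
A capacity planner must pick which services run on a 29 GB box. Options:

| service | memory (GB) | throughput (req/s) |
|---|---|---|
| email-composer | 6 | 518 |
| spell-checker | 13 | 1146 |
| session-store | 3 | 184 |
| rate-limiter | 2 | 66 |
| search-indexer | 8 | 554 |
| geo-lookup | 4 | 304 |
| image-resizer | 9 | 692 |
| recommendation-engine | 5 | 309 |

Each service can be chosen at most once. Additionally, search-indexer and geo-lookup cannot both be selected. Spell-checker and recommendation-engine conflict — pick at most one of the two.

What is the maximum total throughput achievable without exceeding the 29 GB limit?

2356

By throughput per GB: spell-checker 88.15, email-composer 86.33, image-resizer 76.89 lead.
Email-composer + spell-checker + image-resizer uses 28 of the 29 GB and totals 2356.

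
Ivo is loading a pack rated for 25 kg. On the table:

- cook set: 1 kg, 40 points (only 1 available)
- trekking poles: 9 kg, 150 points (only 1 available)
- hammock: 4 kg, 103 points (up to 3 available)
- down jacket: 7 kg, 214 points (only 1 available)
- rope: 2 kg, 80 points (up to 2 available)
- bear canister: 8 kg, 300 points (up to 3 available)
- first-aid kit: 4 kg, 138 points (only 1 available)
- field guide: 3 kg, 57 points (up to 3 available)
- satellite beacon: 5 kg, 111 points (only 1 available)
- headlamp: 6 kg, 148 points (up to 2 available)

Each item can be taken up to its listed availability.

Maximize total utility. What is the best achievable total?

Density check — cook set 40.00, rope 40.00, bear canister 37.50 are the best per kg.
Greedy by ratio would take cook set + 2×rope + 2×bear canister + first-aid kit: 25 kg used, total 938.
Dropping 2×rope and first-aid kit frees 8 kg; slotting in bear canister (8 kg) lifts the total to 940 at 25 kg.
No other feasible combination exceeds 940.

940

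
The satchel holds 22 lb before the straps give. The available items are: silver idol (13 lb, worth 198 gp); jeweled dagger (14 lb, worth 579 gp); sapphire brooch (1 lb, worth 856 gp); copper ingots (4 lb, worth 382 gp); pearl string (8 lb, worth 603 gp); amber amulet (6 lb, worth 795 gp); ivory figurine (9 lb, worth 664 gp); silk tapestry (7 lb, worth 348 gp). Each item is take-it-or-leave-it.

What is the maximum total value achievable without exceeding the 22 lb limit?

2697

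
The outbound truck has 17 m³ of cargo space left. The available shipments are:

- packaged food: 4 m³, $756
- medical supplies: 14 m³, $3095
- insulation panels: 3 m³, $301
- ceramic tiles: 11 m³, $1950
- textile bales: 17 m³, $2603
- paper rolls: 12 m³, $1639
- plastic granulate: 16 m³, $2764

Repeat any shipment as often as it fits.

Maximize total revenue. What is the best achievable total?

3396

Medical supplies + insulation panels uses 17 of the 17 m³ and totals 3396.
Every other selection either busts 17 m³ or fails to beat 3396.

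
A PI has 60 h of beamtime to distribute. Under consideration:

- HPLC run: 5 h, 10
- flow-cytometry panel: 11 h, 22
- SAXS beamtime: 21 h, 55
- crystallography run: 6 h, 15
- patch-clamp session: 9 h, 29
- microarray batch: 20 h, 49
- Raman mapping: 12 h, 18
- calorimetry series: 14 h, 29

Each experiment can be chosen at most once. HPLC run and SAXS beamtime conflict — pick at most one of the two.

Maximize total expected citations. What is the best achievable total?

By expected citations per h: patch-clamp session 3.22, SAXS beamtime 2.62, crystallography run 2.50 lead.
SAXS beamtime + crystallography run + patch-clamp session + microarray batch uses 56 of the 60 h and totals 148.
No other feasible combination exceeds 148.

148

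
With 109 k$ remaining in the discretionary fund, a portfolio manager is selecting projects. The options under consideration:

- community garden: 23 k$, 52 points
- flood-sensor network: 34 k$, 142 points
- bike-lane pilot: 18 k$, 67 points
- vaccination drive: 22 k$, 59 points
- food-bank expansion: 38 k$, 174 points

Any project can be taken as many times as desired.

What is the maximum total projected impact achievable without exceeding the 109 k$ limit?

458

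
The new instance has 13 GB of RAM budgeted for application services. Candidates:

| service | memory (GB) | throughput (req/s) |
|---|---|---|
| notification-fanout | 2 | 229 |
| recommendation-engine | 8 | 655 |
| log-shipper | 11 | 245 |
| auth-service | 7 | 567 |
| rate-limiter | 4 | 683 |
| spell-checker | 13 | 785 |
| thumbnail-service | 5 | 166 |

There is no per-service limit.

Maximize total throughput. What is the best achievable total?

Density check — rate-limiter 170.75, notification-fanout 114.50, recommendation-engine 81.88 are the best per GB.
3×rate-limiter uses 12 of the 13 GB and totals 2049.
That's the maximum — no swap from here does better than 2049.

2049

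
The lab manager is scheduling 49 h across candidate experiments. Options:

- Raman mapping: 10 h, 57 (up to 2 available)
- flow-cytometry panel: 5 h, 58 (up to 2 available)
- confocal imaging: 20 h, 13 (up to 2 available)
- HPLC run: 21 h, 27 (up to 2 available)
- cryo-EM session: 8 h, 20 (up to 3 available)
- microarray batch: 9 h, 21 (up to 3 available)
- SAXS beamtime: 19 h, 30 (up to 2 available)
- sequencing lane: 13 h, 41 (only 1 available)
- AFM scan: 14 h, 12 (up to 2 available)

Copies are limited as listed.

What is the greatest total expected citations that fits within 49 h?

272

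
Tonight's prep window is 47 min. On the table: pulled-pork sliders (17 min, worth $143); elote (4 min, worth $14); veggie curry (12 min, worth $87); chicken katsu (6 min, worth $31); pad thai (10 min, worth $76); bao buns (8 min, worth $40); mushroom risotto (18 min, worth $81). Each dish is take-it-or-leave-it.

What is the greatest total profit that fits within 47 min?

346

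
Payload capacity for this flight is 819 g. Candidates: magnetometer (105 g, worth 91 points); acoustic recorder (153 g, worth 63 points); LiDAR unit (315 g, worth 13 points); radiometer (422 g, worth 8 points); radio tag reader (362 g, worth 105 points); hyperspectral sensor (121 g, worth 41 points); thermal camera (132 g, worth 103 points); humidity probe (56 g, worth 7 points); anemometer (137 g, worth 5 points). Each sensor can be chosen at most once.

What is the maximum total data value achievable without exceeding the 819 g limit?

By data value per g: magnetometer 0.87, thermal camera 0.78, acoustic recorder 0.41, hyperspectral sensor 0.34 lead.
A density-first pass picks magnetometer + acoustic recorder + hyperspectral sensor + thermal camera + humidity probe + anemometer — 310 at 704 g.
Replace hyperspectral sensor and anemometer with radio tag reader: the trade gains 59 net, giving 369 at 808 g.
Runner-up magnetometer + acoustic recorder + radio tag reader + thermal camera tops out at 362.

369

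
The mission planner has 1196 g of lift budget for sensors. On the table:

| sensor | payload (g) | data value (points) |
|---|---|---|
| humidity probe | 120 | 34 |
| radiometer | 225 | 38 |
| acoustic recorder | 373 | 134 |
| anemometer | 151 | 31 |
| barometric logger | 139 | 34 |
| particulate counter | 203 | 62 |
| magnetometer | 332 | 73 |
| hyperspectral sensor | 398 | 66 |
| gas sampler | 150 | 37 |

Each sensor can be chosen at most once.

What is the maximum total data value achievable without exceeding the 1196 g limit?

A density-first pass picks humidity probe + acoustic recorder + anemometer + barometric logger + particulate counter + gas sampler — 332 at 1136 g.
The 290 g tied up in anemometer and barometric logger is better spent on magnetometer — total rises to 340 (1178 g).

340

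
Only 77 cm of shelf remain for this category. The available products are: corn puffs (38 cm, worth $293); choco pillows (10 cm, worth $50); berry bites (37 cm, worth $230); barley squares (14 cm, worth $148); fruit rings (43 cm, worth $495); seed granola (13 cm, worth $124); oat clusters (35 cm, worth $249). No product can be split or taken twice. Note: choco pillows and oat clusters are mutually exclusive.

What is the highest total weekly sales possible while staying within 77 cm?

By weekly sales per cm: fruit rings 11.51, barley squares 10.57, seed granola 9.54, corn puffs 7.71 lead.
Best packing: barley squares + fruit rings + seed granola — 70 cm, 767 total.
Runner-up choco pillows + barley squares + fruit rings tops out at 693.

767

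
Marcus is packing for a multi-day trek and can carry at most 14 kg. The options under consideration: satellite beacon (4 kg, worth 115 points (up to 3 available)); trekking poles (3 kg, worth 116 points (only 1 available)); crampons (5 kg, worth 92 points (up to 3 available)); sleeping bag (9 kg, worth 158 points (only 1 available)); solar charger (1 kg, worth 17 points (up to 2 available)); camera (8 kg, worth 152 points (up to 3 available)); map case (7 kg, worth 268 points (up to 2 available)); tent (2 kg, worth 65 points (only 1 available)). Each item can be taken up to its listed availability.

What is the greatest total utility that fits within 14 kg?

A density-first pass picks trekking poles + 2×solar charger + map case + tent — 483 at 14 kg.
Replace trekking poles and 2×solar charger and tent with map case: the trade gains 53 net, giving 536 at 14 kg.

536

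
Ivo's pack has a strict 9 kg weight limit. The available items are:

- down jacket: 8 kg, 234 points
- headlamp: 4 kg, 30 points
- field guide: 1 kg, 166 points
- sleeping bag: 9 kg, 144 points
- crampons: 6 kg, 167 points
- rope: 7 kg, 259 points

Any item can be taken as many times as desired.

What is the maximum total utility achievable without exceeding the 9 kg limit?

1494

The ratio ordering already packs tightly: 9×field guide, 9 kg, 1494.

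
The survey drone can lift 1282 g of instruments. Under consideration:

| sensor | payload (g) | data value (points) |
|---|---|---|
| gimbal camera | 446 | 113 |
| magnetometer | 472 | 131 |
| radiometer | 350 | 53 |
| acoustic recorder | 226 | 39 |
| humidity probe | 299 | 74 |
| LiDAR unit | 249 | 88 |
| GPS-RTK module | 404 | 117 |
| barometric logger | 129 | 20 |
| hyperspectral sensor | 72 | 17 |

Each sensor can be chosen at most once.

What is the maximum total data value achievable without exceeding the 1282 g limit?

356

A density-first pass picks magnetometer + LiDAR unit + GPS-RTK module + hyperspectral sensor — 353 at 1197 g.
Dropping hyperspectral sensor frees 72 g; slotting in barometric logger (129 g) lifts the total to 356 at 1254 g.
No other feasible combination exceeds 356.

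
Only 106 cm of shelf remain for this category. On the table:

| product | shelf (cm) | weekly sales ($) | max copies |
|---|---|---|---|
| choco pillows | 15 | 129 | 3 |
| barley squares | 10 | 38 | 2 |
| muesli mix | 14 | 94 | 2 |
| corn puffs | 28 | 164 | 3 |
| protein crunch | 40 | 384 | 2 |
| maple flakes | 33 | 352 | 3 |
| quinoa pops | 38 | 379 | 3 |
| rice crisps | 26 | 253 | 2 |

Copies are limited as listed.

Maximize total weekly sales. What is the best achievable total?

1088

The ratio heuristic lands on 3×maple flakes (1056) but leaves 7 cm idle.
Dropping maple flakes frees 33 cm; slotting in protein crunch (40 cm) lifts the total to 1088 at 106 cm.
Nothing else within 106 cm beats 1088.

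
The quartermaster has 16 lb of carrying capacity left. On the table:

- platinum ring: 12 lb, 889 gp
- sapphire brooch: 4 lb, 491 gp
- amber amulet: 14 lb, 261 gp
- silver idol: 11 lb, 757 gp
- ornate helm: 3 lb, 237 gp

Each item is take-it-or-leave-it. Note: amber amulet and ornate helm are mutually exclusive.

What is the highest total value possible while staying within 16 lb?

1380

The ratio heuristic lands on sapphire brooch + ornate helm (728) but leaves 9 lb idle.
Replace ornate helm with platinum ring: the trade gains 652 net, giving 1380 at 16 lb.
That's the maximum — no feasible swap from here does better than 1380.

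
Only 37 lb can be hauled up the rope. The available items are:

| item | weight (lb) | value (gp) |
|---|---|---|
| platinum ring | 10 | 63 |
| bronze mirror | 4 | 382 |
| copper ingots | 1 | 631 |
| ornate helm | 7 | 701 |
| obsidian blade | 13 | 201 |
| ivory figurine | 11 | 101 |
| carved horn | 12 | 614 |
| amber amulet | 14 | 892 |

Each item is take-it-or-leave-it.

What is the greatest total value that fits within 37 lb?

2838

Taking the top-ratio items first gives bronze mirror + copper ingots + ornate helm + ivory figurine + amber amulet for 2707 (37 lb).
The 15 lb tied up in bronze mirror and ivory figurine is better spent on carved horn — total rises to 2838 (34 lb).
That's the maximum — no swap from here does better than 2838.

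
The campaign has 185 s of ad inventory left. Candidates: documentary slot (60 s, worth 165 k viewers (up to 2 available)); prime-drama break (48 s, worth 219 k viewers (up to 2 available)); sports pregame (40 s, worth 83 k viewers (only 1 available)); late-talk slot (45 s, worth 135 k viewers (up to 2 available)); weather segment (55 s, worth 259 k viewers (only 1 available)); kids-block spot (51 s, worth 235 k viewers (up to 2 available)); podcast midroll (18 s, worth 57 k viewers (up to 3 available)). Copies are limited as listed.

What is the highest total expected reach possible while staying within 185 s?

787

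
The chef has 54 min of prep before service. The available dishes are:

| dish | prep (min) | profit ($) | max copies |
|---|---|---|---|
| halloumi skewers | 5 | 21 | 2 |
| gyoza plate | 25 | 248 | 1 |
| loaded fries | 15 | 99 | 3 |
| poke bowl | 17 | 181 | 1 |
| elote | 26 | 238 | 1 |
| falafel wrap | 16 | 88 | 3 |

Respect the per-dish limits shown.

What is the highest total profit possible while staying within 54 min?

The ratio heuristic lands on 2×halloumi skewers + gyoza plate + poke bowl (471) but leaves 2 min idle.
The 27 min tied up in 2×halloumi skewers and poke bowl is better spent on elote — total rises to 486 (51 min).

486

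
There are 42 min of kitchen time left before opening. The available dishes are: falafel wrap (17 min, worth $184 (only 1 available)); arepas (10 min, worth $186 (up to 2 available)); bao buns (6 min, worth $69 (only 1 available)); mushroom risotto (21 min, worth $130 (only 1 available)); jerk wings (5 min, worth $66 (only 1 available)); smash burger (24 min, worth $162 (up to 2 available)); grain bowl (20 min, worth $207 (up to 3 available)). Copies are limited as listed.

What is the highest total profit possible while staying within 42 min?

622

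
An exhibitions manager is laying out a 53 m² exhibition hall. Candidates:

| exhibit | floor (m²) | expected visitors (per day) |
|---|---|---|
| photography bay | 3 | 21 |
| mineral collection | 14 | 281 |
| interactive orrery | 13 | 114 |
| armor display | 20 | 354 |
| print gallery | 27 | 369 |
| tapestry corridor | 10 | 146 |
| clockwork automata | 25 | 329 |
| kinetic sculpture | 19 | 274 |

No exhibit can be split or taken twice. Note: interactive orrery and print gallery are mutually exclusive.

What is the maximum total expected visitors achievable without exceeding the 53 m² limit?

909

The ratio heuristic lands on photography bay + mineral collection + armor display + tapestry corridor (802) but leaves 6 m² idle.
Replace photography bay and tapestry corridor with kinetic sculpture: the trade gains 107 net, giving 909 at 53 m².
An exhaustive check of the 256 subsets confirms 909.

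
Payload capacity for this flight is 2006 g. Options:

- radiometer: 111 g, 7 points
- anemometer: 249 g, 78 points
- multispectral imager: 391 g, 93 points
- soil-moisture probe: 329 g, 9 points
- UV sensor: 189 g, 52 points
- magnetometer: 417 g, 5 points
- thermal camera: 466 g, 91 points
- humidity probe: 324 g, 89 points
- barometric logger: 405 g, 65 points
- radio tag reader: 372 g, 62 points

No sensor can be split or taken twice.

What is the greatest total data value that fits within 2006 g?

465

Best packing: anemometer + multispectral imager + UV sensor + thermal camera + humidity probe + radio tag reader — 1991 g, 465 total.
Runner-up anemometer + multispectral imager + UV sensor + humidity probe + barometric logger + radio tag reader tops out at 439.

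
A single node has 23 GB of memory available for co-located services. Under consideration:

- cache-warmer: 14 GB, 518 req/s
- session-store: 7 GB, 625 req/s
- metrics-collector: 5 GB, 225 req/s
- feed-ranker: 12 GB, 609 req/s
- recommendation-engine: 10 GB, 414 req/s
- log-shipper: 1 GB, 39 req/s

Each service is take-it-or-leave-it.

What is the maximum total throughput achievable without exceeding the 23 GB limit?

Filling by ratio: session-store + feed-ranker + log-shipper for 1273, with 3 GB left unused.
Replace feed-ranker with metrics-collector + recommendation-engine: the trade gains 30 net, giving 1303 at 23 GB.
Runner-up session-store + feed-ranker + log-shipper tops out at 1273.

1303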